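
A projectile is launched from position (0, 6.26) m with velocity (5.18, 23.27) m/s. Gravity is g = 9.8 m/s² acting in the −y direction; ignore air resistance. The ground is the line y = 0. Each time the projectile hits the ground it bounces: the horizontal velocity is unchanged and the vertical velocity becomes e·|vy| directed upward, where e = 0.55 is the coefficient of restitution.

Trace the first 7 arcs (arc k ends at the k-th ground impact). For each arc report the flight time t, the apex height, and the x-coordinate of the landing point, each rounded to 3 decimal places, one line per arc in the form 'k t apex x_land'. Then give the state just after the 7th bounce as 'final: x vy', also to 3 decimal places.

Arc 1: start y=6.260, vy=23.270 → t=5.004, apex=33.887, x_land=25.922, impact vy=-25.772
  bounce: vy ← 0.55·25.772 = 14.175
Arc 2: start y=0.000, vy=14.175 → t=2.893, apex=10.251, x_land=40.907, impact vy=-14.175
  bounce: vy ← 0.55·14.175 = 7.796
Arc 3: start y=0.000, vy=7.796 → t=1.591, apex=3.101, x_land=49.148, impact vy=-7.796
  bounce: vy ← 0.55·7.796 = 4.288
Arc 4: start y=0.000, vy=4.288 → t=0.875, apex=0.938, x_land=53.681, impact vy=-4.288
  bounce: vy ← 0.55·4.288 = 2.358
Arc 5: start y=0.000, vy=2.358 → t=0.481, apex=0.284, x_land=56.174, impact vy=-2.358
  bounce: vy ← 0.55·2.358 = 1.297
Arc 6: start y=0.000, vy=1.297 → t=0.265, apex=0.086, x_land=57.545, impact vy=-1.297
  bounce: vy ← 0.55·1.297 = 0.713
Arc 7: start y=0.000, vy=0.713 → t=0.146, apex=0.026, x_land=58.299, impact vy=-0.713
  bounce: vy ← 0.55·0.713 = 0.392

1 5.004 33.887 25.922
2 2.893 10.251 40.907
3 1.591 3.101 49.148
4 0.875 0.938 53.681
5 0.481 0.284 56.174
6 0.265 0.086 57.545
7 0.146 0.026 58.299
final: 58.299 0.392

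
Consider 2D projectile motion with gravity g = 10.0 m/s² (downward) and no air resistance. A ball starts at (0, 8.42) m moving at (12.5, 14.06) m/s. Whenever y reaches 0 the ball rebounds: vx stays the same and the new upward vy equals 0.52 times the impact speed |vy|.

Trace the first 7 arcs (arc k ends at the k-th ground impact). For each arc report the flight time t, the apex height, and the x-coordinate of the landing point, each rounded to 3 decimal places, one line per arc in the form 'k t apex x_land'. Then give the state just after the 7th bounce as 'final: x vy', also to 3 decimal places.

1 3.319 18.304 41.492
2 1.990 4.949 66.365
3 1.035 1.338 79.299
4 0.538 0.362 86.025
5 0.280 0.098 89.522
6 0.145 0.026 91.341
7 0.076 0.007 92.287
final: 92.287 0.197

Arc 1: start y=8.420, vy=14.060 → t=3.319, apex=18.304, x_land=41.492, impact vy=-19.133
  bounce: vy ← 0.52·19.133 = 9.949
Arc 2: start y=0.000, vy=9.949 → t=1.990, apex=4.949, x_land=66.365, impact vy=-9.949
  bounce: vy ← 0.52·9.949 = 5.174
Arc 3: start y=0.000, vy=5.174 → t=1.035, apex=1.338, x_land=79.299, impact vy=-5.174
  bounce: vy ← 0.52·5.174 = 2.690
Arc 4: start y=0.000, vy=2.690 → t=0.538, apex=0.362, x_land=86.025, impact vy=-2.690
  bounce: vy ← 0.52·2.690 = 1.399
Arc 5: start y=0.000, vy=1.399 → t=0.280, apex=0.098, x_land=89.522, impact vy=-1.399
  bounce: vy ← 0.52·1.399 = 0.727
Arc 6: start y=0.000, vy=0.727 → t=0.145, apex=0.026, x_land=91.341, impact vy=-0.727
  bounce: vy ← 0.52·0.727 = 0.378
Arc 7: start y=0.000, vy=0.378 → t=0.076, apex=0.007, x_land=92.287, impact vy=-0.378
  bounce: vy ← 0.52·0.378 = 0.197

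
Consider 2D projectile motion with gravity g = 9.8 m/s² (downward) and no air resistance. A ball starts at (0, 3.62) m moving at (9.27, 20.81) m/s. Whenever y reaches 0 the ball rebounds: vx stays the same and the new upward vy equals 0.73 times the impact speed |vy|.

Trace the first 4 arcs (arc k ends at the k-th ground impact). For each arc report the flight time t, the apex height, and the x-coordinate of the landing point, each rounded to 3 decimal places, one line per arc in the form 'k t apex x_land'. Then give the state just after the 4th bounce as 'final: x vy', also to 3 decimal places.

Arc 1: start y=3.620, vy=20.810 → t=4.414, apex=25.715, x_land=40.921, impact vy=-22.450
  bounce: vy ← 0.73·22.450 = 16.389
Arc 2: start y=0.000, vy=16.389 → t=3.345, apex=13.703, x_land=71.925, impact vy=-16.389
  bounce: vy ← 0.73·16.389 = 11.964
Arc 3: start y=0.000, vy=11.964 → t=2.442, apex=7.303, x_land=94.558, impact vy=-11.964
  bounce: vy ← 0.73·11.964 = 8.733
Arc 4: start y=0.000, vy=8.733 → t=1.782, apex=3.892, x_land=111.081, impact vy=-8.733
  bounce: vy ← 0.73·8.733 = 6.375

1 4.414 25.715 40.921
2 3.345 13.703 71.925
3 2.442 7.303 94.558
4 1.782 3.892 111.081
final: 111.081 6.375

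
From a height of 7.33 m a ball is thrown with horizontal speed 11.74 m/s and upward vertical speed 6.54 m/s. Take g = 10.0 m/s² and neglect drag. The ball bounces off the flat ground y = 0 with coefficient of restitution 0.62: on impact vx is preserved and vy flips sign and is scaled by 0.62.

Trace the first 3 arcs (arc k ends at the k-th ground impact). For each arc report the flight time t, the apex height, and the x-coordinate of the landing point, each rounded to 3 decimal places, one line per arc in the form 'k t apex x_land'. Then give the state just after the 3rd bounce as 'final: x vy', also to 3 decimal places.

1 2.030 9.469 23.834
2 1.706 3.640 43.867
3 1.058 1.399 56.287
final: 56.287 3.280

Arc 1: start y=7.330, vy=6.540 → t=2.030, apex=9.469, x_land=23.834, impact vy=-13.761
  bounce: vy ← 0.62·13.761 = 8.532
Arc 2: start y=0.000, vy=8.532 → t=1.706, apex=3.640, x_land=43.867, impact vy=-8.532
  bounce: vy ← 0.62·8.532 = 5.290
Arc 3: start y=0.000, vy=5.290 → t=1.058, apex=1.399, x_land=56.287, impact vy=-5.290
  bounce: vy ← 0.62·5.290 = 3.280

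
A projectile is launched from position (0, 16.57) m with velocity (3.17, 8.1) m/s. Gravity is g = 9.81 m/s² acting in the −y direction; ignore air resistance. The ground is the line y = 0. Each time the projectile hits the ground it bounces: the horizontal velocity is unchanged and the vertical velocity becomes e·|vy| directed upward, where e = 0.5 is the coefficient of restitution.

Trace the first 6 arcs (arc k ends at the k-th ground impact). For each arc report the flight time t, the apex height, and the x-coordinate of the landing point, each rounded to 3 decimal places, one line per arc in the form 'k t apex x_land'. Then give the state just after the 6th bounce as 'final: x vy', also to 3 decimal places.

Arc 1: start y=16.570, vy=8.100 → t=2.841, apex=19.914, x_land=9.005, impact vy=-19.766
  bounce: vy ← 0.5·19.766 = 9.883
Arc 2: start y=0.000, vy=9.883 → t=2.015, apex=4.979, x_land=15.392, impact vy=-9.883
  bounce: vy ← 0.5·9.883 = 4.942
Arc 3: start y=0.000, vy=4.942 → t=1.007, apex=1.245, x_land=18.586, impact vy=-4.942
  bounce: vy ← 0.5·4.942 = 2.471
Arc 4: start y=0.000, vy=2.471 → t=0.504, apex=0.311, x_land=20.183, impact vy=-2.471
  bounce: vy ← 0.5·2.471 = 1.235
Arc 5: start y=0.000, vy=1.235 → t=0.252, apex=0.078, x_land=20.981, impact vy=-1.235
  bounce: vy ← 0.5·1.235 = 0.618
Arc 6: start y=0.000, vy=0.618 → t=0.126, apex=0.019, x_land=21.380, impact vy=-0.618
  bounce: vy ← 0.5·0.618 = 0.309

1 2.841 19.914 9.005
2 2.015 4.979 15.392
3 1.007 1.245 18.586
4 0.504 0.311 20.183
5 0.252 0.078 20.981
6 0.126 0.019 21.380
final: 21.380 0.309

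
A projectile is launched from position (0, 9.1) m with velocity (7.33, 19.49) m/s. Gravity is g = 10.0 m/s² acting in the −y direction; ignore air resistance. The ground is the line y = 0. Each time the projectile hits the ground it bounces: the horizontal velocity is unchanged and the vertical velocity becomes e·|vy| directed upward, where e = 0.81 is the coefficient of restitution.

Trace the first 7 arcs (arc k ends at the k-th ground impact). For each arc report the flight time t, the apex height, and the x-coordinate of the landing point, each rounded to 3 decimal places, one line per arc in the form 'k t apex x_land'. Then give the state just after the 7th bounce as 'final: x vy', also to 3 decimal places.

1 4.319 28.093 31.661
2 3.840 18.432 59.808
3 3.110 12.093 82.607
4 2.519 7.934 101.074
5 2.041 5.206 116.033
6 1.653 3.415 128.149
7 1.339 2.241 137.964
final: 137.964 5.423

Arc 1: start y=9.100, vy=19.490 → t=4.319, apex=28.093, x_land=31.661, impact vy=-23.704
  bounce: vy ← 0.81·23.704 = 19.200
Arc 2: start y=0.000, vy=19.200 → t=3.840, apex=18.432, x_land=59.808, impact vy=-19.200
  bounce: vy ← 0.81·19.200 = 15.552
Arc 3: start y=0.000, vy=15.552 → t=3.110, apex=12.093, x_land=82.607, impact vy=-15.552
  bounce: vy ← 0.81·15.552 = 12.597
Arc 4: start y=0.000, vy=12.597 → t=2.519, apex=7.934, x_land=101.074, impact vy=-12.597
  bounce: vy ← 0.81·12.597 = 10.204
Arc 5: start y=0.000, vy=10.204 → t=2.041, apex=5.206, x_land=116.033, impact vy=-10.204
  bounce: vy ← 0.81·10.204 = 8.265
Arc 6: start y=0.000, vy=8.265 → t=1.653, apex=3.415, x_land=128.149, impact vy=-8.265
  bounce: vy ← 0.81·8.265 = 6.695
Arc 7: start y=0.000, vy=6.695 → t=1.339, apex=2.241, x_land=137.964, impact vy=-6.695
  bounce: vy ← 0.81·6.695 = 5.423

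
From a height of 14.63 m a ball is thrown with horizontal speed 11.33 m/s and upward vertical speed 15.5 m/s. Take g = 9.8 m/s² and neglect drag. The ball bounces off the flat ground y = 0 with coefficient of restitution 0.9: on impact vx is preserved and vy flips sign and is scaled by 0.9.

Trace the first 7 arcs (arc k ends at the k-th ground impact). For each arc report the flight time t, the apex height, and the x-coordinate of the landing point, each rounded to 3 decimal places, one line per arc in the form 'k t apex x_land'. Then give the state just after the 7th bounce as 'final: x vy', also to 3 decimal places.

Arc 1: start y=14.630, vy=15.500 → t=3.924, apex=26.888, x_land=44.460, impact vy=-22.956
  bounce: vy ← 0.9·22.956 = 20.661
Arc 2: start y=0.000, vy=20.661 → t=4.216, apex=21.779, x_land=92.233, impact vy=-20.661
  bounce: vy ← 0.9·20.661 = 18.595
Arc 3: start y=0.000, vy=18.595 → t=3.795, apex=17.641, x_land=135.229, impact vy=-18.595
  bounce: vy ← 0.9·18.595 = 16.735
Arc 4: start y=0.000, vy=16.735 → t=3.415, apex=14.289, x_land=173.925, impact vy=-16.735
  bounce: vy ← 0.9·16.735 = 15.062
Arc 5: start y=0.000, vy=15.062 → t=3.074, apex=11.574, x_land=208.751, impact vy=-15.062
  bounce: vy ← 0.9·15.062 = 13.556
Arc 6: start y=0.000, vy=13.556 → t=2.766, apex=9.375, x_land=240.095, impact vy=-13.556
  bounce: vy ← 0.9·13.556 = 12.200
Arc 7: start y=0.000, vy=12.200 → t=2.490, apex=7.594, x_land=268.304, impact vy=-12.200
  bounce: vy ← 0.9·12.200 = 10.980

1 3.924 26.888 44.460
2 4.216 21.779 92.233
3 3.795 17.641 135.229
4 3.415 14.289 173.925
5 3.074 11.574 208.751
6 2.766 9.375 240.095
7 2.490 7.594 268.304
final: 268.304 10.980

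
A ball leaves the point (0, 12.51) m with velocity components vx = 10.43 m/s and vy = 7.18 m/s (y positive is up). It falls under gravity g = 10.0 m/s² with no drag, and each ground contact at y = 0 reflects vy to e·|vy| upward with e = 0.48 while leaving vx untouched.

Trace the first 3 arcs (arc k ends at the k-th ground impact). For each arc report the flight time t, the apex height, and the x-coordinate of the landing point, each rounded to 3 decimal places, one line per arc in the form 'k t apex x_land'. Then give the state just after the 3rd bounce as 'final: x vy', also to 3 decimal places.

Arc 1: start y=12.510, vy=7.180 → t=2.455, apex=15.088, x_land=25.607, impact vy=-17.371
  bounce: vy ← 0.48·17.371 = 8.338
Arc 2: start y=0.000, vy=8.338 → t=1.668, apex=3.476, x_land=43.000, impact vy=-8.338
  bounce: vy ← 0.48·8.338 = 4.002
Arc 3: start y=0.000, vy=4.002 → t=0.800, apex=0.801, x_land=51.349, impact vy=-4.002
  bounce: vy ← 0.48·4.002 = 1.921

1 2.455 15.088 25.607
2 1.668 3.476 43.000
3 0.800 0.801 51.349
final: 51.349 1.921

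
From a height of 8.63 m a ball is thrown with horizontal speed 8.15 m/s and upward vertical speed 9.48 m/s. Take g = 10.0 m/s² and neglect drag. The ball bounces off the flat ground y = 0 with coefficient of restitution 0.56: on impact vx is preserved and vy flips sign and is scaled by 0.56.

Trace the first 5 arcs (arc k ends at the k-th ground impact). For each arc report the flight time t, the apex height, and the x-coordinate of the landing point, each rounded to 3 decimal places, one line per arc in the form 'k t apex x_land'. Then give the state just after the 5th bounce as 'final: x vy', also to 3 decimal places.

Arc 1: start y=8.630, vy=9.480 → t=2.568, apex=13.124, x_land=20.930, impact vy=-16.201
  bounce: vy ← 0.56·16.201 = 9.073
Arc 2: start y=0.000, vy=9.073 → t=1.815, apex=4.116, x_land=35.718, impact vy=-9.073
  bounce: vy ← 0.56·9.073 = 5.081
Arc 3: start y=0.000, vy=5.081 → t=1.016, apex=1.291, x_land=44.000, impact vy=-5.081
  bounce: vy ← 0.56·5.081 = 2.845
Arc 4: start y=0.000, vy=2.845 → t=0.569, apex=0.405, x_land=48.637, impact vy=-2.845
  bounce: vy ← 0.56·2.845 = 1.593
Arc 5: start y=0.000, vy=1.593 → t=0.319, apex=0.127, x_land=51.234, impact vy=-1.593
  bounce: vy ← 0.56·1.593 = 0.892

1 2.568 13.124 20.930
2 1.815 4.116 35.718
3 1.016 1.291 44.000
4 0.569 0.405 48.637
5 0.319 0.127 51.234
final: 51.234 0.892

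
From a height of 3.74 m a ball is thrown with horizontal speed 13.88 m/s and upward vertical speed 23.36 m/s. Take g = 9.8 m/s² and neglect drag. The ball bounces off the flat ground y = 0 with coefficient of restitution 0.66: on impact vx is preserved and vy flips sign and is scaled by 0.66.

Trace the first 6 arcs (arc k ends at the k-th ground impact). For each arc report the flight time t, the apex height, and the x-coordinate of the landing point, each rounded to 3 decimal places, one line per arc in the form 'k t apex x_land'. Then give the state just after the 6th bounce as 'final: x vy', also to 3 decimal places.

1 4.922 31.581 68.323
2 3.351 13.757 114.837
3 2.212 5.992 145.536
4 1.460 2.610 165.797
5 0.963 1.137 179.169
6 0.636 0.495 187.995
final: 187.995 2.056

Arc 1: start y=3.740, vy=23.360 → t=4.922, apex=31.581, x_land=68.323, impact vy=-24.880
  bounce: vy ← 0.66·24.880 = 16.421
Arc 2: start y=0.000, vy=16.421 → t=3.351, apex=13.757, x_land=114.837, impact vy=-16.421
  bounce: vy ← 0.66·16.421 = 10.838
Arc 3: start y=0.000, vy=10.838 → t=2.212, apex=5.992, x_land=145.536, impact vy=-10.838
  bounce: vy ← 0.66·10.838 = 7.153
Arc 4: start y=0.000, vy=7.153 → t=1.460, apex=2.610, x_land=165.797, impact vy=-7.153
  bounce: vy ← 0.66·7.153 = 4.721
Arc 5: start y=0.000, vy=4.721 → t=0.963, apex=1.137, x_land=179.169, impact vy=-4.721
  bounce: vy ← 0.66·4.721 = 3.116
Arc 6: start y=0.000, vy=3.116 → t=0.636, apex=0.495, x_land=187.995, impact vy=-3.116
  bounce: vy ← 0.66·3.116 = 2.056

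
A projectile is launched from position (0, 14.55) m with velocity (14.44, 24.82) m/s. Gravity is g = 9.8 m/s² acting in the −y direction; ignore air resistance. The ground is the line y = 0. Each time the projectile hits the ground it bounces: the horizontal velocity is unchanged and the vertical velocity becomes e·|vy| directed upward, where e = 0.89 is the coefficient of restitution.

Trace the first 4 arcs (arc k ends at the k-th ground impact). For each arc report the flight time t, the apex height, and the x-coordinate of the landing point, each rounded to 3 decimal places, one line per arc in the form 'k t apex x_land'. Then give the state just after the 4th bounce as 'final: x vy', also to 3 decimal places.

1 5.596 45.980 80.805
2 5.453 36.421 159.542
3 4.853 28.849 229.617
4 4.319 22.851 291.984
final: 291.984 18.835

Arc 1: start y=14.550, vy=24.820 → t=5.596, apex=45.980, x_land=80.805, impact vy=-30.020
  bounce: vy ← 0.89·30.020 = 26.718
Arc 2: start y=0.000, vy=26.718 → t=5.453, apex=36.421, x_land=159.542, impact vy=-26.718
  bounce: vy ← 0.89·26.718 = 23.779
Arc 3: start y=0.000, vy=23.779 → t=4.853, apex=28.849, x_land=229.617, impact vy=-23.779
  bounce: vy ← 0.89·23.779 = 21.163
Arc 4: start y=0.000, vy=21.163 → t=4.319, apex=22.851, x_land=291.984, impact vy=-21.163
  bounce: vy ← 0.89·21.163 = 18.835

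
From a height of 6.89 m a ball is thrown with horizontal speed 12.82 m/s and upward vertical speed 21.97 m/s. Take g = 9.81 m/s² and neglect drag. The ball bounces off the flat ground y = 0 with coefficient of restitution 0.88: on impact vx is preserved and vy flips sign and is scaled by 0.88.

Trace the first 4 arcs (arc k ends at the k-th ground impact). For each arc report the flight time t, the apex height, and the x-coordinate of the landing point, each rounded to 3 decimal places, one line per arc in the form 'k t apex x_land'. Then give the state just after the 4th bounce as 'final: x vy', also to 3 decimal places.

Arc 1: start y=6.890, vy=21.970 → t=4.773, apex=31.491, x_land=61.195, impact vy=-24.857
  bounce: vy ← 0.88·24.857 = 21.874
Arc 2: start y=0.000, vy=21.874 → t=4.460, apex=24.387, x_land=118.366, impact vy=-21.874
  bounce: vy ← 0.88·21.874 = 19.249
Arc 3: start y=0.000, vy=19.249 → t=3.924, apex=18.885, x_land=168.677, impact vy=-19.249
  bounce: vy ← 0.88·19.249 = 16.939
Arc 4: start y=0.000, vy=16.939 → t=3.453, apex=14.625, x_land=212.950, impact vy=-16.939
  bounce: vy ← 0.88·16.939 = 14.907

1 4.773 31.491 61.195
2 4.460 24.387 118.366
3 3.924 18.885 168.677
4 3.453 14.625 212.950
final: 212.950 14.907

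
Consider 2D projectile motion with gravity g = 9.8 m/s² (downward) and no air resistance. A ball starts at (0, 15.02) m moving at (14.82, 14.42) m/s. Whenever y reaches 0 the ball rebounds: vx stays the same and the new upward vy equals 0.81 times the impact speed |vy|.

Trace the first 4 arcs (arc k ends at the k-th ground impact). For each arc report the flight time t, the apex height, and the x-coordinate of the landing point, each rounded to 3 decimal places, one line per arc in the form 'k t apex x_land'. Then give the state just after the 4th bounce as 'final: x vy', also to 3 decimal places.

Arc 1: start y=15.020, vy=14.420 → t=3.758, apex=25.629, x_land=55.700, impact vy=-22.413
  bounce: vy ← 0.81·22.413 = 18.154
Arc 2: start y=0.000, vy=18.154 → t=3.705, apex=16.815, x_land=110.607, impact vy=-18.154
  bounce: vy ← 0.81·18.154 = 14.705
Arc 3: start y=0.000, vy=14.705 → t=3.001, apex=11.032, x_land=155.082, impact vy=-14.705
  bounce: vy ← 0.81·14.705 = 11.911
Arc 4: start y=0.000, vy=11.911 → t=2.431, apex=7.238, x_land=191.107, impact vy=-11.911
  bounce: vy ← 0.81·11.911 = 9.648

1 3.758 25.629 55.700
2 3.705 16.815 110.607
3 3.001 11.032 155.082
4 2.431 7.238 191.107
final: 191.107 9.648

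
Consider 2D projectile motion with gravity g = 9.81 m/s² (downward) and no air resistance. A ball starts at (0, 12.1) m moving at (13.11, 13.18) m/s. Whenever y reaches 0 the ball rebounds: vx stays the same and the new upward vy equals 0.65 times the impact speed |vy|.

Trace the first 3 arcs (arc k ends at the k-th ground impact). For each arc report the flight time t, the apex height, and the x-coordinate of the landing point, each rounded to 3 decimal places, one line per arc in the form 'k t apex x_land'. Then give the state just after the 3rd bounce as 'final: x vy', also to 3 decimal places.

Arc 1: start y=12.100, vy=13.180 → t=3.410, apex=20.954, x_land=44.710, impact vy=-20.276
  bounce: vy ← 0.65·20.276 = 13.179
Arc 2: start y=0.000, vy=13.179 → t=2.687, apex=8.853, x_land=79.936, impact vy=-13.179
  bounce: vy ← 0.65·13.179 = 8.567
Arc 3: start y=0.000, vy=8.567 → t=1.747, apex=3.740, x_land=102.832, impact vy=-8.567
  bounce: vy ← 0.65·8.567 = 5.568

1 3.410 20.954 44.710
2 2.687 8.853 79.936
3 1.747 3.740 102.832
final: 102.832 5.568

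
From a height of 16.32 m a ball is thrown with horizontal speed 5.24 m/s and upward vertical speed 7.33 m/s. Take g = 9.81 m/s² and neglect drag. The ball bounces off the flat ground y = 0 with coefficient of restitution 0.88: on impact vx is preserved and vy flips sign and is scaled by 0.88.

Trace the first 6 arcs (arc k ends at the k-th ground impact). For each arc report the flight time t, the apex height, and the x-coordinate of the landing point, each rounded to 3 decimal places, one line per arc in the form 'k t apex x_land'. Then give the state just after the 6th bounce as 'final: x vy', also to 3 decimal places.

1 2.718 19.058 14.244
2 3.469 14.759 32.423
3 3.053 11.429 48.421
4 2.687 8.851 62.498
5 2.364 6.854 74.887
6 2.081 5.308 85.789
final: 85.789 8.980

Arc 1: start y=16.320, vy=7.330 → t=2.718, apex=19.058, x_land=14.244, impact vy=-19.337
  bounce: vy ← 0.88·19.337 = 17.017
Arc 2: start y=0.000, vy=17.017 → t=3.469, apex=14.759, x_land=32.423, impact vy=-17.017
  bounce: vy ← 0.88·17.017 = 14.975
Arc 3: start y=0.000, vy=14.975 → t=3.053, apex=11.429, x_land=48.421, impact vy=-14.975
  bounce: vy ← 0.88·14.975 = 13.178
Arc 4: start y=0.000, vy=13.178 → t=2.687, apex=8.851, x_land=62.498, impact vy=-13.178
  bounce: vy ← 0.88·13.178 = 11.596
Arc 5: start y=0.000, vy=11.596 → t=2.364, apex=6.854, x_land=74.887, impact vy=-11.596
  bounce: vy ← 0.88·11.596 = 10.205
Arc 6: start y=0.000, vy=10.205 → t=2.081, apex=5.308, x_land=85.789, impact vy=-10.205
  bounce: vy ← 0.88·10.205 = 8.980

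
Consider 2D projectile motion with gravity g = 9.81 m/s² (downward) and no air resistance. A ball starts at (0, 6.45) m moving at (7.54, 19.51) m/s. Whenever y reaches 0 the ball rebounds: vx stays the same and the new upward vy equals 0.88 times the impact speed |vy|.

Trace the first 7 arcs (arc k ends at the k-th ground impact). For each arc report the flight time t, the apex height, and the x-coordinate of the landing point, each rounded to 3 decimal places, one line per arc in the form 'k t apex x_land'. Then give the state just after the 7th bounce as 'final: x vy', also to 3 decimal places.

1 4.284 25.851 32.305
2 4.040 20.019 62.770
3 3.556 15.502 89.579
4 3.129 12.005 113.171
5 2.753 9.297 133.932
6 2.423 7.199 152.202
7 2.132 5.575 168.279
final: 168.279 9.204

Arc 1: start y=6.450, vy=19.510 → t=4.284, apex=25.851, x_land=32.305, impact vy=-22.521
  bounce: vy ← 0.88·22.521 = 19.818
Arc 2: start y=0.000, vy=19.818 → t=4.040, apex=20.019, x_land=62.770, impact vy=-19.818
  bounce: vy ← 0.88·19.818 = 17.440
Arc 3: start y=0.000, vy=17.440 → t=3.556, apex=15.502, x_land=89.579, impact vy=-17.440
  bounce: vy ← 0.88·17.440 = 15.347
Arc 4: start y=0.000, vy=15.347 → t=3.129, apex=12.005, x_land=113.171, impact vy=-15.347
  bounce: vy ← 0.88·15.347 = 13.506
Arc 5: start y=0.000, vy=13.506 → t=2.753, apex=9.297, x_land=133.932, impact vy=-13.506
  bounce: vy ← 0.88·13.506 = 11.885
Arc 6: start y=0.000, vy=11.885 → t=2.423, apex=7.199, x_land=152.202, impact vy=-11.885
  bounce: vy ← 0.88·11.885 = 10.459
Arc 7: start y=0.000, vy=10.459 → t=2.132, apex=5.575, x_land=168.279, impact vy=-10.459
  bounce: vy ← 0.88·10.459 = 9.204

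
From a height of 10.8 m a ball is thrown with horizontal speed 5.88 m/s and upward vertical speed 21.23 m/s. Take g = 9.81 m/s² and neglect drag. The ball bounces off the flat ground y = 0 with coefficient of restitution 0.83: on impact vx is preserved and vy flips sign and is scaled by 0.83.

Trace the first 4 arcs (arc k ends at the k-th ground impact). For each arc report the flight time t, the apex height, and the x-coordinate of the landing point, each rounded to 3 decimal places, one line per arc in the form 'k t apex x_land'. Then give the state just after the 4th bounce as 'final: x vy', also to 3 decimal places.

Arc 1: start y=10.800, vy=21.230 → t=4.788, apex=33.772, x_land=28.154, impact vy=-25.741
  bounce: vy ← 0.83·25.741 = 21.365
Arc 2: start y=0.000, vy=21.365 → t=4.356, apex=23.266, x_land=53.766, impact vy=-21.365
  bounce: vy ← 0.83·21.365 = 17.733
Arc 3: start y=0.000, vy=17.733 → t=3.615, apex=16.028, x_land=75.024, impact vy=-17.733
  bounce: vy ← 0.83·17.733 = 14.718
Arc 4: start y=0.000, vy=14.718 → t=3.001, apex=11.041, x_land=92.668, impact vy=-14.718
  bounce: vy ← 0.83·14.718 = 12.216

1 4.788 33.772 28.154
2 4.356 23.266 53.766
3 3.615 16.028 75.024
4 3.001 11.041 92.668
final: 92.668 12.216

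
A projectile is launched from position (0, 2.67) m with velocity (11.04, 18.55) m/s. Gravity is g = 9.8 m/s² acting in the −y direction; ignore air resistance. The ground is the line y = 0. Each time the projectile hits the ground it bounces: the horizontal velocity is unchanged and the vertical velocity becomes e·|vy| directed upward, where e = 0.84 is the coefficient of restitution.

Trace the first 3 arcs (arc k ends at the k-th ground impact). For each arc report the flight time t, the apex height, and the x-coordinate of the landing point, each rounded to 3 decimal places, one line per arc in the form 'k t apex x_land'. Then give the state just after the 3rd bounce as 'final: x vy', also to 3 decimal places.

Arc 1: start y=2.670, vy=18.550 → t=3.925, apex=20.226, x_land=43.327, impact vy=-19.911
  bounce: vy ← 0.84·19.911 = 16.725
Arc 2: start y=0.000, vy=16.725 → t=3.413, apex=14.272, x_land=81.009, impact vy=-16.725
  bounce: vy ← 0.84·16.725 = 14.049
Arc 3: start y=0.000, vy=14.049 → t=2.867, apex=10.070, x_land=112.663, impact vy=-14.049
  bounce: vy ← 0.84·14.049 = 11.801

1 3.925 20.226 43.327
2 3.413 14.272 81.009
3 2.867 10.070 112.663
final: 112.663 11.801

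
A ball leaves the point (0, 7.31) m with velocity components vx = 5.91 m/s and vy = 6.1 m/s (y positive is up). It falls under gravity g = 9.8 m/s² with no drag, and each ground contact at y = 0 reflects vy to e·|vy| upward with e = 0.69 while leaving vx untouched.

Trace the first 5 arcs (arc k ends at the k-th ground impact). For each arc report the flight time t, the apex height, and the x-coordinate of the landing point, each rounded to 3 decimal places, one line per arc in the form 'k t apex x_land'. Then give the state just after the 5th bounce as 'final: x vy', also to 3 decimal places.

1 1.993 9.208 11.781
2 1.892 4.384 22.961
3 1.305 2.087 30.676
4 0.901 0.994 35.999
5 0.621 0.473 39.672
final: 39.672 2.101

Arc 1: start y=7.310, vy=6.100 → t=1.993, apex=9.208, x_land=11.781, impact vy=-13.435
  bounce: vy ← 0.69·13.435 = 9.270
Arc 2: start y=0.000, vy=9.270 → t=1.892, apex=4.384, x_land=22.961, impact vy=-9.270
  bounce: vy ← 0.69·9.270 = 6.396
Arc 3: start y=0.000, vy=6.396 → t=1.305, apex=2.087, x_land=30.676, impact vy=-6.396
  bounce: vy ← 0.69·6.396 = 4.413
Arc 4: start y=0.000, vy=4.413 → t=0.901, apex=0.994, x_land=35.999, impact vy=-4.413
  bounce: vy ← 0.69·4.413 = 3.045
Arc 5: start y=0.000, vy=3.045 → t=0.621, apex=0.473, x_land=39.672, impact vy=-3.045
  bounce: vy ← 0.69·3.045 = 2.101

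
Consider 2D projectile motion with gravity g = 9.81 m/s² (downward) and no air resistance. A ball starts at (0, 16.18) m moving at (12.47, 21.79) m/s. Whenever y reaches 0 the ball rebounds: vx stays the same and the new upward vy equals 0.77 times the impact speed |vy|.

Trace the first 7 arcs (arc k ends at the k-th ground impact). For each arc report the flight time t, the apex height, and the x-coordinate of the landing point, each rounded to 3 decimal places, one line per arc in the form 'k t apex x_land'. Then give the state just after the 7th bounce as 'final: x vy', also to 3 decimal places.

1 5.090 40.380 63.478
2 4.419 23.941 118.577
3 3.402 14.195 161.004
4 2.620 8.416 193.673
5 2.017 4.990 218.828
6 1.553 2.959 238.197
7 1.196 1.754 253.112
final: 253.112 4.517

Arc 1: start y=16.180, vy=21.790 → t=5.090, apex=40.380, x_land=63.478, impact vy=-28.147
  bounce: vy ← 0.77·28.147 = 21.673
Arc 2: start y=0.000, vy=21.673 → t=4.419, apex=23.941, x_land=118.577, impact vy=-21.673
  bounce: vy ← 0.77·21.673 = 16.688
Arc 3: start y=0.000, vy=16.688 → t=3.402, apex=14.195, x_land=161.004, impact vy=-16.688
  bounce: vy ← 0.77·16.688 = 12.850
Arc 4: start y=0.000, vy=12.850 → t=2.620, apex=8.416, x_land=193.673, impact vy=-12.850
  bounce: vy ← 0.77·12.850 = 9.895
Arc 5: start y=0.000, vy=9.895 → t=2.017, apex=4.990, x_land=218.828, impact vy=-9.895
  bounce: vy ← 0.77·9.895 = 7.619
Arc 6: start y=0.000, vy=7.619 → t=1.553, apex=2.959, x_land=238.197, impact vy=-7.619
  bounce: vy ← 0.77·7.619 = 5.866
Arc 7: start y=0.000, vy=5.866 → t=1.196, apex=1.754, x_land=253.112, impact vy=-5.866
  bounce: vy ← 0.77·5.866 = 4.517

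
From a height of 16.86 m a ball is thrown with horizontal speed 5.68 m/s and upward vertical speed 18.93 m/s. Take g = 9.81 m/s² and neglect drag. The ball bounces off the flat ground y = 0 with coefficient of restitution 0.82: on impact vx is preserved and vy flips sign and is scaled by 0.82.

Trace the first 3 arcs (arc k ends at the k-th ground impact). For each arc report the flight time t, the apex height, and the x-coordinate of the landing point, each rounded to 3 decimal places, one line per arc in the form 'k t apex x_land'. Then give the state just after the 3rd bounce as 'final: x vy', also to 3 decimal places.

Arc 1: start y=16.860, vy=18.930 → t=4.606, apex=35.124, x_land=26.160, impact vy=-26.251
  bounce: vy ← 0.82·26.251 = 21.526
Arc 2: start y=0.000, vy=21.526 → t=4.389, apex=23.618, x_land=51.087, impact vy=-21.526
  bounce: vy ← 0.82·21.526 = 17.651
Arc 3: start y=0.000, vy=17.651 → t=3.599, apex=15.880, x_land=71.528, impact vy=-17.651
  bounce: vy ← 0.82·17.651 = 14.474

1 4.606 35.124 26.160
2 4.389 23.618 51.087
3 3.599 15.880 71.528
final: 71.528 14.474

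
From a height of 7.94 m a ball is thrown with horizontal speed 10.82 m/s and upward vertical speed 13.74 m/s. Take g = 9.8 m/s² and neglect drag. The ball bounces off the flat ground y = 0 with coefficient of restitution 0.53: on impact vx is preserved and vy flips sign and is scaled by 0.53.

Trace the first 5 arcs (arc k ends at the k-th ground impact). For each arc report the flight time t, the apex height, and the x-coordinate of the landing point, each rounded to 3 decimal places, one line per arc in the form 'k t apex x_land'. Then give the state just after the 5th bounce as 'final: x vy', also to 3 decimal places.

Arc 1: start y=7.940, vy=13.740 → t=3.296, apex=17.572, x_land=35.660, impact vy=-18.558
  bounce: vy ← 0.53·18.558 = 9.836
Arc 2: start y=0.000, vy=9.836 → t=2.007, apex=4.936, x_land=57.379, impact vy=-9.836
  bounce: vy ← 0.53·9.836 = 5.213
Arc 3: start y=0.000, vy=5.213 → t=1.064, apex=1.387, x_land=68.891, impact vy=-5.213
  bounce: vy ← 0.53·5.213 = 2.763
Arc 4: start y=0.000, vy=2.763 → t=0.564, apex=0.389, x_land=74.991, impact vy=-2.763
  bounce: vy ← 0.53·2.763 = 1.464
Arc 5: start y=0.000, vy=1.464 → t=0.299, apex=0.109, x_land=78.225, impact vy=-1.464
  bounce: vy ← 0.53·1.464 = 0.776

1 3.296 17.572 35.660
2 2.007 4.936 57.379
3 1.064 1.387 68.891
4 0.564 0.389 74.991
5 0.299 0.109 78.225
final: 78.225 0.776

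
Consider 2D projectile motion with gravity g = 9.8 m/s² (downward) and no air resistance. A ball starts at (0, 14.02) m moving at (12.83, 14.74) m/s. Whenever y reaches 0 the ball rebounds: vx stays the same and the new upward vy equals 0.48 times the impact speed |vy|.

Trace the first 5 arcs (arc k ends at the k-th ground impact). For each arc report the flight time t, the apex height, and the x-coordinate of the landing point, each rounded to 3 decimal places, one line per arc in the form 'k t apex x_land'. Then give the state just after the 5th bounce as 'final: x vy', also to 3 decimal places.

1 3.768 25.105 48.338
2 2.173 5.784 76.217
3 1.043 1.333 89.599
4 0.501 0.307 96.023
5 0.240 0.071 99.106
final: 99.106 0.565

Arc 1: start y=14.020, vy=14.740 → t=3.768, apex=25.105, x_land=48.338, impact vy=-22.182
  bounce: vy ← 0.48·22.182 = 10.648
Arc 2: start y=0.000, vy=10.648 → t=2.173, apex=5.784, x_land=76.217, impact vy=-10.648
  bounce: vy ← 0.48·10.648 = 5.111
Arc 3: start y=0.000, vy=5.111 → t=1.043, apex=1.333, x_land=89.599, impact vy=-5.111
  bounce: vy ← 0.48·5.111 = 2.453
Arc 4: start y=0.000, vy=2.453 → t=0.501, apex=0.307, x_land=96.023, impact vy=-2.453
  bounce: vy ← 0.48·2.453 = 1.178
Arc 5: start y=0.000, vy=1.178 → t=0.240, apex=0.071, x_land=99.106, impact vy=-1.178
  bounce: vy ← 0.48·1.178 = 0.565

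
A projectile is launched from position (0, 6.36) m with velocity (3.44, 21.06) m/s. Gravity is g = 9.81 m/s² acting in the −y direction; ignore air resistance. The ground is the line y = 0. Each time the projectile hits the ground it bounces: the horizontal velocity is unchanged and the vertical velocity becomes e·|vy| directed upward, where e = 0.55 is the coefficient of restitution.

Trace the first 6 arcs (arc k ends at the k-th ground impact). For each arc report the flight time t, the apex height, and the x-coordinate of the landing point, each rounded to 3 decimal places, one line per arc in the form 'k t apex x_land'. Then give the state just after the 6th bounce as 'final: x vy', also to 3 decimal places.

Arc 1: start y=6.360, vy=21.060 → t=4.577, apex=28.966, x_land=15.744, impact vy=-23.839
  bounce: vy ← 0.55·23.839 = 13.112
Arc 2: start y=0.000, vy=13.112 → t=2.673, apex=8.762, x_land=24.940, impact vy=-13.112
  bounce: vy ← 0.55·13.112 = 7.211
Arc 3: start y=0.000, vy=7.211 → t=1.470, apex=2.651, x_land=29.997, impact vy=-7.211
  bounce: vy ← 0.55·7.211 = 3.966
Arc 4: start y=0.000, vy=3.966 → t=0.809, apex=0.802, x_land=32.779, impact vy=-3.966
  bounce: vy ← 0.55·3.966 = 2.181
Arc 5: start y=0.000, vy=2.181 → t=0.445, apex=0.243, x_land=34.309, impact vy=-2.181
  bounce: vy ← 0.55·2.181 = 1.200
Arc 6: start y=0.000, vy=1.200 → t=0.245, apex=0.073, x_land=35.150, impact vy=-1.200
  bounce: vy ← 0.55·1.200 = 0.660

1 4.577 28.966 15.744
2 2.673 8.762 24.940
3 1.470 2.651 29.997
4 0.809 0.802 32.779
5 0.445 0.243 34.309
6 0.245 0.073 35.150
final: 35.150 0.660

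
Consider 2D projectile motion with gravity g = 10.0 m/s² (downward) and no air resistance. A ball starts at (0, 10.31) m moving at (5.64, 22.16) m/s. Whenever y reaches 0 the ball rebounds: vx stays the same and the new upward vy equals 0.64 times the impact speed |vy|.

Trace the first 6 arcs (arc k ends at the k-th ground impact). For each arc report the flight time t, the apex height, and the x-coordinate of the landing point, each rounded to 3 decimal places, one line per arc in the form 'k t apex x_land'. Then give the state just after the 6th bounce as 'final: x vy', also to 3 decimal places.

1 4.857 34.863 27.391
2 3.380 14.280 46.454
3 2.163 5.849 58.654
4 1.384 2.396 66.462
5 0.886 0.981 71.460
6 0.567 0.402 74.658
final: 74.658 1.815

Arc 1: start y=10.310, vy=22.160 → t=4.857, apex=34.863, x_land=27.391, impact vy=-26.406
  bounce: vy ← 0.64·26.406 = 16.900
Arc 2: start y=0.000, vy=16.900 → t=3.380, apex=14.280, x_land=46.454, impact vy=-16.900
  bounce: vy ← 0.64·16.900 = 10.816
Arc 3: start y=0.000, vy=10.816 → t=2.163, apex=5.849, x_land=58.654, impact vy=-10.816
  bounce: vy ← 0.64·10.816 = 6.922
Arc 4: start y=0.000, vy=6.922 → t=1.384, apex=2.396, x_land=66.462, impact vy=-6.922
  bounce: vy ← 0.64·6.922 = 4.430
Arc 5: start y=0.000, vy=4.430 → t=0.886, apex=0.981, x_land=71.460, impact vy=-4.430
  bounce: vy ← 0.64·4.430 = 2.835
Arc 6: start y=0.000, vy=2.835 → t=0.567, apex=0.402, x_land=74.658, impact vy=-2.835
  bounce: vy ← 0.64·2.835 = 1.815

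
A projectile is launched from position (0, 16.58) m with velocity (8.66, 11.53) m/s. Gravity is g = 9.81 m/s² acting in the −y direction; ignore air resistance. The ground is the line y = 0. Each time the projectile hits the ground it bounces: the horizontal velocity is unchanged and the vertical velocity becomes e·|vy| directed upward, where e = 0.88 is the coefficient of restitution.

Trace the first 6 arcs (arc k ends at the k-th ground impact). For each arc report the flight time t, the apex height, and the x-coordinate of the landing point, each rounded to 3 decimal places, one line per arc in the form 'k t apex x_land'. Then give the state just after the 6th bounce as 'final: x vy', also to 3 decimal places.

1 3.357 23.356 29.075
2 3.841 18.087 62.334
3 3.380 14.006 91.602
4 2.974 10.847 117.358
5 2.617 8.400 140.023
6 2.303 6.505 159.968
final: 159.968 9.941

Arc 1: start y=16.580, vy=11.530 → t=3.357, apex=23.356, x_land=29.075, impact vy=-21.407
  bounce: vy ← 0.88·21.407 = 18.838
Arc 2: start y=0.000, vy=18.838 → t=3.841, apex=18.087, x_land=62.334, impact vy=-18.838
  bounce: vy ← 0.88·18.838 = 16.577
Arc 3: start y=0.000, vy=16.577 → t=3.380, apex=14.006, x_land=91.602, impact vy=-16.577
  bounce: vy ← 0.88·16.577 = 14.588
Arc 4: start y=0.000, vy=14.588 → t=2.974, apex=10.847, x_land=117.358, impact vy=-14.588
  bounce: vy ← 0.88·14.588 = 12.837
Arc 5: start y=0.000, vy=12.837 → t=2.617, apex=8.400, x_land=140.023, impact vy=-12.837
  bounce: vy ← 0.88·12.837 = 11.297
Arc 6: start y=0.000, vy=11.297 → t=2.303, apex=6.505, x_land=159.968, impact vy=-11.297
  bounce: vy ← 0.88·11.297 = 9.941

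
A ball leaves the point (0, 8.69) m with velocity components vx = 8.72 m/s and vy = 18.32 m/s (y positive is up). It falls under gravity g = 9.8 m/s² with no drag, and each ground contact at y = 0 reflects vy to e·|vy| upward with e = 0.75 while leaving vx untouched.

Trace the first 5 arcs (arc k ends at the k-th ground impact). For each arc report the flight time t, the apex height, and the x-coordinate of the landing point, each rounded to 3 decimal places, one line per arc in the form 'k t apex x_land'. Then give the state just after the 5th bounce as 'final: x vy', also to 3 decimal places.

1 4.165 25.814 36.315
2 3.443 14.520 66.337
3 2.582 8.168 88.853
4 1.937 4.594 105.740
5 1.452 2.584 118.406
final: 118.406 5.338

Arc 1: start y=8.690, vy=18.320 → t=4.165, apex=25.814, x_land=36.315, impact vy=-22.493
  bounce: vy ← 0.75·22.493 = 16.870
Arc 2: start y=0.000, vy=16.870 → t=3.443, apex=14.520, x_land=66.337, impact vy=-16.870
  bounce: vy ← 0.75·16.870 = 12.652
Arc 3: start y=0.000, vy=12.652 → t=2.582, apex=8.168, x_land=88.853, impact vy=-12.652
  bounce: vy ← 0.75·12.652 = 9.489
Arc 4: start y=0.000, vy=9.489 → t=1.937, apex=4.594, x_land=105.740, impact vy=-9.489
  bounce: vy ← 0.75·9.489 = 7.117
Arc 5: start y=0.000, vy=7.117 → t=1.452, apex=2.584, x_land=118.406, impact vy=-7.117
  bounce: vy ← 0.75·7.117 = 5.338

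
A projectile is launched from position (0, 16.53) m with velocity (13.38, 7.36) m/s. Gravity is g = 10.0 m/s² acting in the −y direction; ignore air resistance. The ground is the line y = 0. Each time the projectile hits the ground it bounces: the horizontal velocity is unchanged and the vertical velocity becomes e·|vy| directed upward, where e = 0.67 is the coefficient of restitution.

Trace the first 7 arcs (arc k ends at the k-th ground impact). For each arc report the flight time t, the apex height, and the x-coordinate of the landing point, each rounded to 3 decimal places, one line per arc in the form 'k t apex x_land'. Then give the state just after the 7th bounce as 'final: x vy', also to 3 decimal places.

Arc 1: start y=16.530, vy=7.360 → t=2.698, apex=19.238, x_land=36.093, impact vy=-19.616
  bounce: vy ← 0.67·19.616 = 13.142
Arc 2: start y=0.000, vy=13.142 → t=2.628, apex=8.636, x_land=71.262, impact vy=-13.142
  bounce: vy ← 0.67·13.142 = 8.805
Arc 3: start y=0.000, vy=8.805 → t=1.761, apex=3.877, x_land=94.826, impact vy=-8.805
  bounce: vy ← 0.67·8.805 = 5.900
Arc 4: start y=0.000, vy=5.900 → t=1.180, apex=1.740, x_land=110.613, impact vy=-5.900
  bounce: vy ← 0.67·5.900 = 3.953
Arc 5: start y=0.000, vy=3.953 → t=0.791, apex=0.781, x_land=121.191, impact vy=-3.953
  bounce: vy ← 0.67·3.953 = 2.648
Arc 6: start y=0.000, vy=2.648 → t=0.530, apex=0.351, x_land=128.278, impact vy=-2.648
  bounce: vy ← 0.67·2.648 = 1.774
Arc 7: start y=0.000, vy=1.774 → t=0.355, apex=0.157, x_land=133.026, impact vy=-1.774
  bounce: vy ← 0.67·1.774 = 1.189

1 2.698 19.238 36.093
2 2.628 8.636 71.262
3 1.761 3.877 94.826
4 1.180 1.740 110.613
5 0.791 0.781 121.191
6 0.530 0.351 128.278
7 0.355 0.157 133.026
final: 133.026 1.189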